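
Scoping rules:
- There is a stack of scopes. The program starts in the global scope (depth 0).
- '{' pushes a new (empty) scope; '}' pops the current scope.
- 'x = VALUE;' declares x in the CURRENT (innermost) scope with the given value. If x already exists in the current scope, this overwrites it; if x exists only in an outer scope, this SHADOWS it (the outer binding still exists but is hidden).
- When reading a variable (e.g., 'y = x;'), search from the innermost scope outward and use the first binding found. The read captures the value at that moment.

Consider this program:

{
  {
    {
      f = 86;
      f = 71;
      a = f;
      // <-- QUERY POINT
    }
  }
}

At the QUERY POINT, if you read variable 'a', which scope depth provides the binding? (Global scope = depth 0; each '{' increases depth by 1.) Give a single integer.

Step 1: enter scope (depth=1)
Step 2: enter scope (depth=2)
Step 3: enter scope (depth=3)
Step 4: declare f=86 at depth 3
Step 5: declare f=71 at depth 3
Step 6: declare a=(read f)=71 at depth 3
Visible at query point: a=71 f=71

Answer: 3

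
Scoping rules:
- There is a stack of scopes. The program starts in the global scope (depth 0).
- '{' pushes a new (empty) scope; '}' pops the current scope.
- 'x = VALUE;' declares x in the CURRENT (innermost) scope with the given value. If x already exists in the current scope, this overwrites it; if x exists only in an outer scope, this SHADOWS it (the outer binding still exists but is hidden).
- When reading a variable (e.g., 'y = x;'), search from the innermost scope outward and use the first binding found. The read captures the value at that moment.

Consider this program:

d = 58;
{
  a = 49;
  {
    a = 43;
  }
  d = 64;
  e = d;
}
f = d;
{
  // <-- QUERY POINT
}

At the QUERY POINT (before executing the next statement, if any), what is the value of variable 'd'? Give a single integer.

Step 1: declare d=58 at depth 0
Step 2: enter scope (depth=1)
Step 3: declare a=49 at depth 1
Step 4: enter scope (depth=2)
Step 5: declare a=43 at depth 2
Step 6: exit scope (depth=1)
Step 7: declare d=64 at depth 1
Step 8: declare e=(read d)=64 at depth 1
Step 9: exit scope (depth=0)
Step 10: declare f=(read d)=58 at depth 0
Step 11: enter scope (depth=1)
Visible at query point: d=58 f=58

Answer: 58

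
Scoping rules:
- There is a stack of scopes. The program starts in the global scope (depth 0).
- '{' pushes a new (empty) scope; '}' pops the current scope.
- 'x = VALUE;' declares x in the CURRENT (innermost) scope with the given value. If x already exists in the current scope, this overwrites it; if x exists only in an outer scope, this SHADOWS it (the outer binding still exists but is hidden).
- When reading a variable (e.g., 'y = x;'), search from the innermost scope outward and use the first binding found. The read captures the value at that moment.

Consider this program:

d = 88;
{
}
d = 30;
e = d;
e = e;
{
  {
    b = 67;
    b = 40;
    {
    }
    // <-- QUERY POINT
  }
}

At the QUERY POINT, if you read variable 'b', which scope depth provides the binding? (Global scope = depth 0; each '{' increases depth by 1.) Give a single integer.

Answer: 2

Derivation:
Step 1: declare d=88 at depth 0
Step 2: enter scope (depth=1)
Step 3: exit scope (depth=0)
Step 4: declare d=30 at depth 0
Step 5: declare e=(read d)=30 at depth 0
Step 6: declare e=(read e)=30 at depth 0
Step 7: enter scope (depth=1)
Step 8: enter scope (depth=2)
Step 9: declare b=67 at depth 2
Step 10: declare b=40 at depth 2
Step 11: enter scope (depth=3)
Step 12: exit scope (depth=2)
Visible at query point: b=40 d=30 e=30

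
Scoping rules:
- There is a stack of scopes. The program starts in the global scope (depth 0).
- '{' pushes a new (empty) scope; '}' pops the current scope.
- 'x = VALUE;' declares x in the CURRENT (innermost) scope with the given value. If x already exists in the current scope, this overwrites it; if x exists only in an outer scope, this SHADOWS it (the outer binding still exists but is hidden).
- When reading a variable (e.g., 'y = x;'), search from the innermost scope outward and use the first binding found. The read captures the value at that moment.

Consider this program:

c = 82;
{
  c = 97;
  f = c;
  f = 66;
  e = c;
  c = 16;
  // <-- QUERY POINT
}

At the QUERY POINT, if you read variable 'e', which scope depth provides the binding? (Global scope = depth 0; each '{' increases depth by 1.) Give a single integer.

Answer: 1

Derivation:
Step 1: declare c=82 at depth 0
Step 2: enter scope (depth=1)
Step 3: declare c=97 at depth 1
Step 4: declare f=(read c)=97 at depth 1
Step 5: declare f=66 at depth 1
Step 6: declare e=(read c)=97 at depth 1
Step 7: declare c=16 at depth 1
Visible at query point: c=16 e=97 f=66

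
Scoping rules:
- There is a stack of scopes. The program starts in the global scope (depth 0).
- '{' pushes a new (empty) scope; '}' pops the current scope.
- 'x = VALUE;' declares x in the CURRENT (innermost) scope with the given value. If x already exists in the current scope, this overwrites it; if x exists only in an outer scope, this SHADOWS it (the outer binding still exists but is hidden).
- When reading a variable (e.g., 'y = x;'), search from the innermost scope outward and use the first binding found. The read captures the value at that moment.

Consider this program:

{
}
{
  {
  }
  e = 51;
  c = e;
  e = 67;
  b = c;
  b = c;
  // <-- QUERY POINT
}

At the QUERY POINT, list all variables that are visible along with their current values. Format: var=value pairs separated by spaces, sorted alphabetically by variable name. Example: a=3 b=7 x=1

Step 1: enter scope (depth=1)
Step 2: exit scope (depth=0)
Step 3: enter scope (depth=1)
Step 4: enter scope (depth=2)
Step 5: exit scope (depth=1)
Step 6: declare e=51 at depth 1
Step 7: declare c=(read e)=51 at depth 1
Step 8: declare e=67 at depth 1
Step 9: declare b=(read c)=51 at depth 1
Step 10: declare b=(read c)=51 at depth 1
Visible at query point: b=51 c=51 e=67

Answer: b=51 c=51 e=67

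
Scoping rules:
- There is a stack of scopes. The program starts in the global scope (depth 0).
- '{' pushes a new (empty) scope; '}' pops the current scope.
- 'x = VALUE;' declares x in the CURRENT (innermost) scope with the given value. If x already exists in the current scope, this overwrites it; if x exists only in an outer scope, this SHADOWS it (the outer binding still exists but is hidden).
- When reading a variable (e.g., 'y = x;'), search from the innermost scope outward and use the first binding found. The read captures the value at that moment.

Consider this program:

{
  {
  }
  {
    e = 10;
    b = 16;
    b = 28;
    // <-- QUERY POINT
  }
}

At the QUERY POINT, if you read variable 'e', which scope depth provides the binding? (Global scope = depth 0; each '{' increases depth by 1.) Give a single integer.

Step 1: enter scope (depth=1)
Step 2: enter scope (depth=2)
Step 3: exit scope (depth=1)
Step 4: enter scope (depth=2)
Step 5: declare e=10 at depth 2
Step 6: declare b=16 at depth 2
Step 7: declare b=28 at depth 2
Visible at query point: b=28 e=10

Answer: 2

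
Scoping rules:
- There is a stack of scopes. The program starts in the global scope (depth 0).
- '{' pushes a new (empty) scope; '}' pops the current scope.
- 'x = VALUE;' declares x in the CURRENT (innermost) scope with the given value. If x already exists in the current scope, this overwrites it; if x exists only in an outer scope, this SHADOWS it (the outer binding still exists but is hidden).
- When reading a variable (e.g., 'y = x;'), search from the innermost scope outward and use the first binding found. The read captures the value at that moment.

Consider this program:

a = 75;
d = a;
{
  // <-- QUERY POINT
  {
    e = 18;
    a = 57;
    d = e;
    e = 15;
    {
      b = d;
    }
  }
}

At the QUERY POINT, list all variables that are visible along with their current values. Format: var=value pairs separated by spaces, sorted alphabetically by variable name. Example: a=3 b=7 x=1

Step 1: declare a=75 at depth 0
Step 2: declare d=(read a)=75 at depth 0
Step 3: enter scope (depth=1)
Visible at query point: a=75 d=75

Answer: a=75 d=75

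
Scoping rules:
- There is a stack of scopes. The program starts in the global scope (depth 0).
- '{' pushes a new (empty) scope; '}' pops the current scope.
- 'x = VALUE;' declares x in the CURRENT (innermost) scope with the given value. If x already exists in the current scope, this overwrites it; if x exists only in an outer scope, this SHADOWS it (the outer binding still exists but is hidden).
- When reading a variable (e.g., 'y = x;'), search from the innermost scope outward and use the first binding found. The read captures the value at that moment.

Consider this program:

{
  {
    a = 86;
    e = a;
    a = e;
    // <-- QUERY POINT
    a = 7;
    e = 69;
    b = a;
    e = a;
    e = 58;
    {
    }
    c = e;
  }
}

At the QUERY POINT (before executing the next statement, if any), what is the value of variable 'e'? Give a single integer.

Step 1: enter scope (depth=1)
Step 2: enter scope (depth=2)
Step 3: declare a=86 at depth 2
Step 4: declare e=(read a)=86 at depth 2
Step 5: declare a=(read e)=86 at depth 2
Visible at query point: a=86 e=86

Answer: 86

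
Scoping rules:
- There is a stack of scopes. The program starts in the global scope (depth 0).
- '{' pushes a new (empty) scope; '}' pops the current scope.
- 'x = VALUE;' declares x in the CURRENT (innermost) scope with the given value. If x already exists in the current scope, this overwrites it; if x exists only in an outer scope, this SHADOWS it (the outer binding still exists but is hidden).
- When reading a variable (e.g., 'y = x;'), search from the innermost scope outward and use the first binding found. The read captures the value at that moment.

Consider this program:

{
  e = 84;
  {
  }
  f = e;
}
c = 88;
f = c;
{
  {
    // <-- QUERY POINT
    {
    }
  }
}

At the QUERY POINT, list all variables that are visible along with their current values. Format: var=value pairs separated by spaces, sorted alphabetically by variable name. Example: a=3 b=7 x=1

Answer: c=88 f=88

Derivation:
Step 1: enter scope (depth=1)
Step 2: declare e=84 at depth 1
Step 3: enter scope (depth=2)
Step 4: exit scope (depth=1)
Step 5: declare f=(read e)=84 at depth 1
Step 6: exit scope (depth=0)
Step 7: declare c=88 at depth 0
Step 8: declare f=(read c)=88 at depth 0
Step 9: enter scope (depth=1)
Step 10: enter scope (depth=2)
Visible at query point: c=88 f=88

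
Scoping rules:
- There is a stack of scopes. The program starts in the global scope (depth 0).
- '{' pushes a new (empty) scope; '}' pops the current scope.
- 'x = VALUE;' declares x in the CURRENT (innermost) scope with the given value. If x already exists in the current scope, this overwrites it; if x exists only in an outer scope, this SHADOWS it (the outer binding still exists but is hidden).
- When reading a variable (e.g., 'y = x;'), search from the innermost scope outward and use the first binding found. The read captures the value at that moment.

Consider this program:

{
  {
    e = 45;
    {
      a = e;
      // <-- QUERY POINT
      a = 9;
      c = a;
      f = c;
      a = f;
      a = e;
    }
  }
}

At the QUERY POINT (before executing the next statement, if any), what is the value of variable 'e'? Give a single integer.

Answer: 45

Derivation:
Step 1: enter scope (depth=1)
Step 2: enter scope (depth=2)
Step 3: declare e=45 at depth 2
Step 4: enter scope (depth=3)
Step 5: declare a=(read e)=45 at depth 3
Visible at query point: a=45 e=45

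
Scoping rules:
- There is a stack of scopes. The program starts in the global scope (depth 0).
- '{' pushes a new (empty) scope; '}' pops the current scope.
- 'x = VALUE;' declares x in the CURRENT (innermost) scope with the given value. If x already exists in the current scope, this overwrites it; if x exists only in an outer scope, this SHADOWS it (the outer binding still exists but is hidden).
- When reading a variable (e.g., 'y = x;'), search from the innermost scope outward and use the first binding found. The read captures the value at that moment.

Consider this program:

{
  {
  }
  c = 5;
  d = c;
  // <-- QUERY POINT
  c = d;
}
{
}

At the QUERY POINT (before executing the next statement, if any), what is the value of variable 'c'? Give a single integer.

Step 1: enter scope (depth=1)
Step 2: enter scope (depth=2)
Step 3: exit scope (depth=1)
Step 4: declare c=5 at depth 1
Step 5: declare d=(read c)=5 at depth 1
Visible at query point: c=5 d=5

Answer: 5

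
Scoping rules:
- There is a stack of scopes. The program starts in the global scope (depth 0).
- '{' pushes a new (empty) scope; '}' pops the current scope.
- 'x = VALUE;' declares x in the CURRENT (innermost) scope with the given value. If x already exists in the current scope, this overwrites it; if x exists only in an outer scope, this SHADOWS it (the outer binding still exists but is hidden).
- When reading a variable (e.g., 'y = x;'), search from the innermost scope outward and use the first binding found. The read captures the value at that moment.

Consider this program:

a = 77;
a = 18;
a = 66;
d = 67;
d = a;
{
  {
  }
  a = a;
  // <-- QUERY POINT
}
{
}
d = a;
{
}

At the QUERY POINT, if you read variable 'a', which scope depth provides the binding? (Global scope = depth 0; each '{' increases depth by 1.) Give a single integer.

Answer: 1

Derivation:
Step 1: declare a=77 at depth 0
Step 2: declare a=18 at depth 0
Step 3: declare a=66 at depth 0
Step 4: declare d=67 at depth 0
Step 5: declare d=(read a)=66 at depth 0
Step 6: enter scope (depth=1)
Step 7: enter scope (depth=2)
Step 8: exit scope (depth=1)
Step 9: declare a=(read a)=66 at depth 1
Visible at query point: a=66 d=66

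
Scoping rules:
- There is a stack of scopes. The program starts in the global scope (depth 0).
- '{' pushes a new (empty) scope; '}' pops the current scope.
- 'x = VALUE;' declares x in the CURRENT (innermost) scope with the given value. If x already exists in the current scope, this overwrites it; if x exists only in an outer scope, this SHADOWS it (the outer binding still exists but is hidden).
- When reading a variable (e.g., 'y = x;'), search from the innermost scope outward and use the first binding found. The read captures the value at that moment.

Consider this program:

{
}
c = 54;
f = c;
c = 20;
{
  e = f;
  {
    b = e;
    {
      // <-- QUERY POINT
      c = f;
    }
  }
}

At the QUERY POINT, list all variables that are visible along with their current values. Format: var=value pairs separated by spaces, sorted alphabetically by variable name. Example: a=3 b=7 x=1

Answer: b=54 c=20 e=54 f=54

Derivation:
Step 1: enter scope (depth=1)
Step 2: exit scope (depth=0)
Step 3: declare c=54 at depth 0
Step 4: declare f=(read c)=54 at depth 0
Step 5: declare c=20 at depth 0
Step 6: enter scope (depth=1)
Step 7: declare e=(read f)=54 at depth 1
Step 8: enter scope (depth=2)
Step 9: declare b=(read e)=54 at depth 2
Step 10: enter scope (depth=3)
Visible at query point: b=54 c=20 e=54 f=54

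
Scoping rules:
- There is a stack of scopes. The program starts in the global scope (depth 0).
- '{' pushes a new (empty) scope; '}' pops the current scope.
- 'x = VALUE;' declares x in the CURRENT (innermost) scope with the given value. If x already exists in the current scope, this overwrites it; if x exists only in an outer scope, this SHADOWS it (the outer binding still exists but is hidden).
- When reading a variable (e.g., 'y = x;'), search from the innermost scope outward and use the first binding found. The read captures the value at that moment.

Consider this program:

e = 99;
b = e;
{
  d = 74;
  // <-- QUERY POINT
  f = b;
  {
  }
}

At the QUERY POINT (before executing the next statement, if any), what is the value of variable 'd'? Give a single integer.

Answer: 74

Derivation:
Step 1: declare e=99 at depth 0
Step 2: declare b=(read e)=99 at depth 0
Step 3: enter scope (depth=1)
Step 4: declare d=74 at depth 1
Visible at query point: b=99 d=74 e=99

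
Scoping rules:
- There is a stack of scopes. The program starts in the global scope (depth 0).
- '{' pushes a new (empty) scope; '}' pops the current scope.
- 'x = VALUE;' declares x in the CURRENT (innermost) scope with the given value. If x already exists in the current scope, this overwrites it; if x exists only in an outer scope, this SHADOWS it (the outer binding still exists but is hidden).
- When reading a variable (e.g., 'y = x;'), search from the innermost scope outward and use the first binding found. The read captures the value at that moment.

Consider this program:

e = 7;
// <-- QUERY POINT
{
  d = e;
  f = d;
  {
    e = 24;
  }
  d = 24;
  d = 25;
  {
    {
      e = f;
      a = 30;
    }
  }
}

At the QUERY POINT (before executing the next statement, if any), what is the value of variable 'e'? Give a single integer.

Answer: 7

Derivation:
Step 1: declare e=7 at depth 0
Visible at query point: e=7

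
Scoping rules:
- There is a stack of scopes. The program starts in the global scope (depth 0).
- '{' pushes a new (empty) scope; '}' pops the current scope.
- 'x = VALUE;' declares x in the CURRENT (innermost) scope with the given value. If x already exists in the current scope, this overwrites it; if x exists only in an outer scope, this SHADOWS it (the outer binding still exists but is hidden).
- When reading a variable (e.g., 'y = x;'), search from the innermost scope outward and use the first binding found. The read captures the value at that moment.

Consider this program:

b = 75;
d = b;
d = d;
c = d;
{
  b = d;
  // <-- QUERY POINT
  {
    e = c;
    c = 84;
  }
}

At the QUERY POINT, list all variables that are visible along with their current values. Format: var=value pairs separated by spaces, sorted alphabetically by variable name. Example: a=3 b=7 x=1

Answer: b=75 c=75 d=75

Derivation:
Step 1: declare b=75 at depth 0
Step 2: declare d=(read b)=75 at depth 0
Step 3: declare d=(read d)=75 at depth 0
Step 4: declare c=(read d)=75 at depth 0
Step 5: enter scope (depth=1)
Step 6: declare b=(read d)=75 at depth 1
Visible at query point: b=75 c=75 d=75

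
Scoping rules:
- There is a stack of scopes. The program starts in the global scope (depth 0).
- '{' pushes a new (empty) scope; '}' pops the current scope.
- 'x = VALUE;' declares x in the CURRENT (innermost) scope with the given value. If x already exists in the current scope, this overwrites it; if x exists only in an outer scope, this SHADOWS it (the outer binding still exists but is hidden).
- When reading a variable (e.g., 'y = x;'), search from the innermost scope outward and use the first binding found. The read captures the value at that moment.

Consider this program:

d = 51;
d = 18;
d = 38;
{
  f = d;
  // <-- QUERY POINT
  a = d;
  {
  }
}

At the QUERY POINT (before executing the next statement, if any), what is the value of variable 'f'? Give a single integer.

Answer: 38

Derivation:
Step 1: declare d=51 at depth 0
Step 2: declare d=18 at depth 0
Step 3: declare d=38 at depth 0
Step 4: enter scope (depth=1)
Step 5: declare f=(read d)=38 at depth 1
Visible at query point: d=38 f=38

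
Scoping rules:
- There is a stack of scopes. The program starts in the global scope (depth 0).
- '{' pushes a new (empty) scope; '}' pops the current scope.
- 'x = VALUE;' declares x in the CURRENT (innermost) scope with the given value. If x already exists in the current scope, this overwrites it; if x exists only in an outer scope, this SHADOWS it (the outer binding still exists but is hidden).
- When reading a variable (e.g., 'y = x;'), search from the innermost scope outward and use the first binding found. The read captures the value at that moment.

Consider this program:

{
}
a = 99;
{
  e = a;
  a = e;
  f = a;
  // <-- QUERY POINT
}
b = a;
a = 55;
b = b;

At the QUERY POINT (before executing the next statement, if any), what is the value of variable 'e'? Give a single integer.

Answer: 99

Derivation:
Step 1: enter scope (depth=1)
Step 2: exit scope (depth=0)
Step 3: declare a=99 at depth 0
Step 4: enter scope (depth=1)
Step 5: declare e=(read a)=99 at depth 1
Step 6: declare a=(read e)=99 at depth 1
Step 7: declare f=(read a)=99 at depth 1
Visible at query point: a=99 e=99 f=99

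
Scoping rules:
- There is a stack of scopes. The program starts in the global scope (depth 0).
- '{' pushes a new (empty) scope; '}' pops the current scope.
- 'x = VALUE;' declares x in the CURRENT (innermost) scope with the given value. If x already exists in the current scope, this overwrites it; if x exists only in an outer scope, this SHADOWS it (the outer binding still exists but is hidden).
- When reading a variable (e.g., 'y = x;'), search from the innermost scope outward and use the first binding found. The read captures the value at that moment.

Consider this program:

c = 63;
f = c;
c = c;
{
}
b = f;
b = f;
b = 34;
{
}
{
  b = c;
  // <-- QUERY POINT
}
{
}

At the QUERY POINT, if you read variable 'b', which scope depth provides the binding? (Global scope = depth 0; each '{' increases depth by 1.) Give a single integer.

Step 1: declare c=63 at depth 0
Step 2: declare f=(read c)=63 at depth 0
Step 3: declare c=(read c)=63 at depth 0
Step 4: enter scope (depth=1)
Step 5: exit scope (depth=0)
Step 6: declare b=(read f)=63 at depth 0
Step 7: declare b=(read f)=63 at depth 0
Step 8: declare b=34 at depth 0
Step 9: enter scope (depth=1)
Step 10: exit scope (depth=0)
Step 11: enter scope (depth=1)
Step 12: declare b=(read c)=63 at depth 1
Visible at query point: b=63 c=63 f=63

Answer: 1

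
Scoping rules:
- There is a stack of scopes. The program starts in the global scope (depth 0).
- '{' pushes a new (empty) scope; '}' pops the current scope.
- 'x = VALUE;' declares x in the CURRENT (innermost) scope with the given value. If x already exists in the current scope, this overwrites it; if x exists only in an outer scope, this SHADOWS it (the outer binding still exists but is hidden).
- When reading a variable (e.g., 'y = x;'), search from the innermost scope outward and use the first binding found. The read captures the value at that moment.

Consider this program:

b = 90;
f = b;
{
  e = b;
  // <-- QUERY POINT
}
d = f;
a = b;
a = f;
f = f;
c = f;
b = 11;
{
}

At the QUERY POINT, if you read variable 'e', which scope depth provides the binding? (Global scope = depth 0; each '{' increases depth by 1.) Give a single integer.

Step 1: declare b=90 at depth 0
Step 2: declare f=(read b)=90 at depth 0
Step 3: enter scope (depth=1)
Step 4: declare e=(read b)=90 at depth 1
Visible at query point: b=90 e=90 f=90

Answer: 1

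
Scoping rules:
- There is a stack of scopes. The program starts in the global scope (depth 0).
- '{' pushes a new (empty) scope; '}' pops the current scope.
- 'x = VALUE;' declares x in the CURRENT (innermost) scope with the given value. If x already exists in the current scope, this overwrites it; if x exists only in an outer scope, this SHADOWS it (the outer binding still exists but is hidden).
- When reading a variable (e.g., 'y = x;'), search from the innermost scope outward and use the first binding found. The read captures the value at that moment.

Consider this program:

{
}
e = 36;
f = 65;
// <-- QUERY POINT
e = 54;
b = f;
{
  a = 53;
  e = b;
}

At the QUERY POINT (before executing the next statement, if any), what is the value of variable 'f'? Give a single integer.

Step 1: enter scope (depth=1)
Step 2: exit scope (depth=0)
Step 3: declare e=36 at depth 0
Step 4: declare f=65 at depth 0
Visible at query point: e=36 f=65

Answer: 65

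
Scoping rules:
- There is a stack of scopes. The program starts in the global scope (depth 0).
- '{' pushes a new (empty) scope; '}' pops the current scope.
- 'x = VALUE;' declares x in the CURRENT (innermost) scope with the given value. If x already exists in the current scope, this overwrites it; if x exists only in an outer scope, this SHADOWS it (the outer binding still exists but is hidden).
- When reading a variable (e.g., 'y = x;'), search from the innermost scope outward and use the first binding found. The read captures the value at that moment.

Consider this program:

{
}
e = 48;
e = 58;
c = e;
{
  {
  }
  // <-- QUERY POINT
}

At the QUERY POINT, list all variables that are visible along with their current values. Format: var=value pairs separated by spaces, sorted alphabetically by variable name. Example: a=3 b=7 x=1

Answer: c=58 e=58

Derivation:
Step 1: enter scope (depth=1)
Step 2: exit scope (depth=0)
Step 3: declare e=48 at depth 0
Step 4: declare e=58 at depth 0
Step 5: declare c=(read e)=58 at depth 0
Step 6: enter scope (depth=1)
Step 7: enter scope (depth=2)
Step 8: exit scope (depth=1)
Visible at query point: c=58 e=58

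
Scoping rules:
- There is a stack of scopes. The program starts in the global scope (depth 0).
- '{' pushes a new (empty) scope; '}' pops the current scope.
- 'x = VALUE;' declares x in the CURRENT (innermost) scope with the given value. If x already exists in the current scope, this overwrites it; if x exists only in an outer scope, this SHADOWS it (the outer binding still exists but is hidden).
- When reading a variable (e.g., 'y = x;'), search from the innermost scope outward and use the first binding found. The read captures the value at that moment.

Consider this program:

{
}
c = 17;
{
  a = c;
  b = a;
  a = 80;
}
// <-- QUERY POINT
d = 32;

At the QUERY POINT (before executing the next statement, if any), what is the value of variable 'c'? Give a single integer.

Step 1: enter scope (depth=1)
Step 2: exit scope (depth=0)
Step 3: declare c=17 at depth 0
Step 4: enter scope (depth=1)
Step 5: declare a=(read c)=17 at depth 1
Step 6: declare b=(read a)=17 at depth 1
Step 7: declare a=80 at depth 1
Step 8: exit scope (depth=0)
Visible at query point: c=17

Answer: 17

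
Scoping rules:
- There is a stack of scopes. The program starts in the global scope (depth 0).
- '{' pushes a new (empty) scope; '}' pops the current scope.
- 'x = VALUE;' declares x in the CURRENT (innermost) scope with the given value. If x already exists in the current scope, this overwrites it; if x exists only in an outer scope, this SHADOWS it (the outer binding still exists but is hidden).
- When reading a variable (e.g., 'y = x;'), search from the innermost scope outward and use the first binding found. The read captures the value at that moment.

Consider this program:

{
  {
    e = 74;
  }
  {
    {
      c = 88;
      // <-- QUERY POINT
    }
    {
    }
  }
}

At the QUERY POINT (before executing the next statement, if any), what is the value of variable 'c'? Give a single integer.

Step 1: enter scope (depth=1)
Step 2: enter scope (depth=2)
Step 3: declare e=74 at depth 2
Step 4: exit scope (depth=1)
Step 5: enter scope (depth=2)
Step 6: enter scope (depth=3)
Step 7: declare c=88 at depth 3
Visible at query point: c=88

Answer: 88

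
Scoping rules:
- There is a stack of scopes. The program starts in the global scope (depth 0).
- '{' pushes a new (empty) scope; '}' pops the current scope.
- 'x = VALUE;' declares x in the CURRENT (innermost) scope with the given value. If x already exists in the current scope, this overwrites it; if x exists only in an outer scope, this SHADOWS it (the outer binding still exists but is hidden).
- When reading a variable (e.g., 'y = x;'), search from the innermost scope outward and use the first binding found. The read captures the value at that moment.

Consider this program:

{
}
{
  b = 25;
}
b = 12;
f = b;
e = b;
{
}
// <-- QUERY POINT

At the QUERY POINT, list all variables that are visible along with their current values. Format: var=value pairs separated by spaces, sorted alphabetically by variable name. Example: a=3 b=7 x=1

Step 1: enter scope (depth=1)
Step 2: exit scope (depth=0)
Step 3: enter scope (depth=1)
Step 4: declare b=25 at depth 1
Step 5: exit scope (depth=0)
Step 6: declare b=12 at depth 0
Step 7: declare f=(read b)=12 at depth 0
Step 8: declare e=(read b)=12 at depth 0
Step 9: enter scope (depth=1)
Step 10: exit scope (depth=0)
Visible at query point: b=12 e=12 f=12

Answer: b=12 e=12 f=12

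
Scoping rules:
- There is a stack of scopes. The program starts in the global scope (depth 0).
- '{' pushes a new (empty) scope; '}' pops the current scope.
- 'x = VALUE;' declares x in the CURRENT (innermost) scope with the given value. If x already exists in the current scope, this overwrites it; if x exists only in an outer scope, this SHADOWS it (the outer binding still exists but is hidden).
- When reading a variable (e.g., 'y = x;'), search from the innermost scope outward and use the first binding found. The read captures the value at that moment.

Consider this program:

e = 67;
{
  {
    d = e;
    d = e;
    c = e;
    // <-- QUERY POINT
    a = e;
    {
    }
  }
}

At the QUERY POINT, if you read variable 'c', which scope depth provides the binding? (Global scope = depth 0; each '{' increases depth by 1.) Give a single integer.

Answer: 2

Derivation:
Step 1: declare e=67 at depth 0
Step 2: enter scope (depth=1)
Step 3: enter scope (depth=2)
Step 4: declare d=(read e)=67 at depth 2
Step 5: declare d=(read e)=67 at depth 2
Step 6: declare c=(read e)=67 at depth 2
Visible at query point: c=67 d=67 e=67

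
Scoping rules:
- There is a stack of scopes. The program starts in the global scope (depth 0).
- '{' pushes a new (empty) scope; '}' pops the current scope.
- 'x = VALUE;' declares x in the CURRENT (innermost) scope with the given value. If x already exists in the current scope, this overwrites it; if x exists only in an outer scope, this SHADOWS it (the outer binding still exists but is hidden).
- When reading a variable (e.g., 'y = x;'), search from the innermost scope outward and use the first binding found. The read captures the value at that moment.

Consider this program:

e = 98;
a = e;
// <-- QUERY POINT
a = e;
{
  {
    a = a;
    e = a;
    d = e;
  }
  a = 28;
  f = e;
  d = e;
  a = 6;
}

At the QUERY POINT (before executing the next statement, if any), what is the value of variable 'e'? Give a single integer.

Answer: 98

Derivation:
Step 1: declare e=98 at depth 0
Step 2: declare a=(read e)=98 at depth 0
Visible at query point: a=98 e=98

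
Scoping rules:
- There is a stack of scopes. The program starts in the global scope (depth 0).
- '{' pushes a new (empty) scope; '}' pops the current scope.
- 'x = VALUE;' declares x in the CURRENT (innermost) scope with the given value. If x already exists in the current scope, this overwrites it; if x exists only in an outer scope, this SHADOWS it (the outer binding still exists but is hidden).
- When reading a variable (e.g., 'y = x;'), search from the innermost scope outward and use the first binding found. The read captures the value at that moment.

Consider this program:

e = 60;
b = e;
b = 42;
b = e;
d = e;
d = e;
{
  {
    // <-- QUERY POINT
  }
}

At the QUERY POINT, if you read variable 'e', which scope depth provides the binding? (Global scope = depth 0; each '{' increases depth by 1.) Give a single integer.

Answer: 0

Derivation:
Step 1: declare e=60 at depth 0
Step 2: declare b=(read e)=60 at depth 0
Step 3: declare b=42 at depth 0
Step 4: declare b=(read e)=60 at depth 0
Step 5: declare d=(read e)=60 at depth 0
Step 6: declare d=(read e)=60 at depth 0
Step 7: enter scope (depth=1)
Step 8: enter scope (depth=2)
Visible at query point: b=60 d=60 e=60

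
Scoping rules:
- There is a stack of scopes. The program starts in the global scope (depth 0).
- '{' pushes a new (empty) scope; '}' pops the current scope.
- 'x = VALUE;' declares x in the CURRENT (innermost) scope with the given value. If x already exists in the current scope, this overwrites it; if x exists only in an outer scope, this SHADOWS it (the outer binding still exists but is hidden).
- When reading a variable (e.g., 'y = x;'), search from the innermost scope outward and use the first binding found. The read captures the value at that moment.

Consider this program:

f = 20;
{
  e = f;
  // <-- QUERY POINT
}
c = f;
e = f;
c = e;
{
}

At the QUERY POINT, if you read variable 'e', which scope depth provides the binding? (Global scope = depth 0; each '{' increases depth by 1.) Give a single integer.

Answer: 1

Derivation:
Step 1: declare f=20 at depth 0
Step 2: enter scope (depth=1)
Step 3: declare e=(read f)=20 at depth 1
Visible at query point: e=20 f=20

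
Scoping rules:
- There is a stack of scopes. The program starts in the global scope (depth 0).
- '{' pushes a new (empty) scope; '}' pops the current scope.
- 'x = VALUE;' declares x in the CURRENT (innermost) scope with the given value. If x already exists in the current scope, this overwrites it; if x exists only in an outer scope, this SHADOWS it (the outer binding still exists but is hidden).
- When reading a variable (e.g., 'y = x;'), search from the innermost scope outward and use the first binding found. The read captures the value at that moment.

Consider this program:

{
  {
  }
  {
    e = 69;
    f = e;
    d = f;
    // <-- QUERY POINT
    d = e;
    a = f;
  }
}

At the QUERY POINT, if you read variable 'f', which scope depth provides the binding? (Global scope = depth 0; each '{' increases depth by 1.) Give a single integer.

Step 1: enter scope (depth=1)
Step 2: enter scope (depth=2)
Step 3: exit scope (depth=1)
Step 4: enter scope (depth=2)
Step 5: declare e=69 at depth 2
Step 6: declare f=(read e)=69 at depth 2
Step 7: declare d=(read f)=69 at depth 2
Visible at query point: d=69 e=69 f=69

Answer: 2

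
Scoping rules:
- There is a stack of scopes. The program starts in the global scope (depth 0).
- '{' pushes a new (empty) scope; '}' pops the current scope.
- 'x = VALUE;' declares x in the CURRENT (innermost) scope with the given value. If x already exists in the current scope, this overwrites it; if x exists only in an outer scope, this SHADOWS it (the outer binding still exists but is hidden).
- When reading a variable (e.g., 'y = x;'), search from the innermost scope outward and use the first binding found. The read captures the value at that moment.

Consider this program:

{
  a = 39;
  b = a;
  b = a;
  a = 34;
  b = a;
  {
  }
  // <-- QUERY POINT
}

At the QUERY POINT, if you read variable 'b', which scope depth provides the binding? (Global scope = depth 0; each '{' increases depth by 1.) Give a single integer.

Answer: 1

Derivation:
Step 1: enter scope (depth=1)
Step 2: declare a=39 at depth 1
Step 3: declare b=(read a)=39 at depth 1
Step 4: declare b=(read a)=39 at depth 1
Step 5: declare a=34 at depth 1
Step 6: declare b=(read a)=34 at depth 1
Step 7: enter scope (depth=2)
Step 8: exit scope (depth=1)
Visible at query point: a=34 b=34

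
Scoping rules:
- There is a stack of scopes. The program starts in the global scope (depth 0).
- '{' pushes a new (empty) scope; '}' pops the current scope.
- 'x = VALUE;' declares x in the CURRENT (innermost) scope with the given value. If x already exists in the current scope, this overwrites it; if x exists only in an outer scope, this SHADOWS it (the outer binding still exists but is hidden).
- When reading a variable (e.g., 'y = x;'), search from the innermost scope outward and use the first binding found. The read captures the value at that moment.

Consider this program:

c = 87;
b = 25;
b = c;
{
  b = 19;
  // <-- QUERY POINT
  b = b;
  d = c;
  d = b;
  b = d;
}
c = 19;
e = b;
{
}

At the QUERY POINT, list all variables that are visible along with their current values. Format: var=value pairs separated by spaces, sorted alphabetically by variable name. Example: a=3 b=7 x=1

Answer: b=19 c=87

Derivation:
Step 1: declare c=87 at depth 0
Step 2: declare b=25 at depth 0
Step 3: declare b=(read c)=87 at depth 0
Step 4: enter scope (depth=1)
Step 5: declare b=19 at depth 1
Visible at query point: b=19 c=87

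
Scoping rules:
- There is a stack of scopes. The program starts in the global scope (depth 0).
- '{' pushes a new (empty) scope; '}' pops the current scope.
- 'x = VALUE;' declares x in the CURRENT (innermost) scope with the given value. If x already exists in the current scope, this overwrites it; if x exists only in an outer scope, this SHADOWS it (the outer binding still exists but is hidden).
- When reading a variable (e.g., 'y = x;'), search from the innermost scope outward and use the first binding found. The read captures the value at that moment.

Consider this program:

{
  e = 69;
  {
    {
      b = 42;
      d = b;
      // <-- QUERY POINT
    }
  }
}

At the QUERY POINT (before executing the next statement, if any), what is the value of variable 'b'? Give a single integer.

Step 1: enter scope (depth=1)
Step 2: declare e=69 at depth 1
Step 3: enter scope (depth=2)
Step 4: enter scope (depth=3)
Step 5: declare b=42 at depth 3
Step 6: declare d=(read b)=42 at depth 3
Visible at query point: b=42 d=42 e=69

Answer: 42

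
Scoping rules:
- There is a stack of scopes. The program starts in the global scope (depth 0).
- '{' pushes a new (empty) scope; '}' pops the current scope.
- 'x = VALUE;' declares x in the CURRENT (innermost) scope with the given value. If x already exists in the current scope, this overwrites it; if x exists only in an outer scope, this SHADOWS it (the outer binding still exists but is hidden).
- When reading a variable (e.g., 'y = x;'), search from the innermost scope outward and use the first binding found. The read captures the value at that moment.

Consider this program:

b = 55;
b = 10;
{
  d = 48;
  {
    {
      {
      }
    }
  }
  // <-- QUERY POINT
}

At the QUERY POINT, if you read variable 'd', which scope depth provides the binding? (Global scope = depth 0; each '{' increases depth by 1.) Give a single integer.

Step 1: declare b=55 at depth 0
Step 2: declare b=10 at depth 0
Step 3: enter scope (depth=1)
Step 4: declare d=48 at depth 1
Step 5: enter scope (depth=2)
Step 6: enter scope (depth=3)
Step 7: enter scope (depth=4)
Step 8: exit scope (depth=3)
Step 9: exit scope (depth=2)
Step 10: exit scope (depth=1)
Visible at query point: b=10 d=48

Answer: 1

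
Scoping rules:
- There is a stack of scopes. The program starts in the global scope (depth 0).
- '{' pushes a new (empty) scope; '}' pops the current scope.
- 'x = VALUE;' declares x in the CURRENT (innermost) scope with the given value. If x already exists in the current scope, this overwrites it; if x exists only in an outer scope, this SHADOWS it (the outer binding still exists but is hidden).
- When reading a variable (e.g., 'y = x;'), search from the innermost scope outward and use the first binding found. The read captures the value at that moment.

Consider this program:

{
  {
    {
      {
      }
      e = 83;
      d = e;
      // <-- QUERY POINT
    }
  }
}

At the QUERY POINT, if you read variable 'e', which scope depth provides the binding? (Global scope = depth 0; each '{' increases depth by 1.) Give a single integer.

Answer: 3

Derivation:
Step 1: enter scope (depth=1)
Step 2: enter scope (depth=2)
Step 3: enter scope (depth=3)
Step 4: enter scope (depth=4)
Step 5: exit scope (depth=3)
Step 6: declare e=83 at depth 3
Step 7: declare d=(read e)=83 at depth 3
Visible at query point: d=83 e=83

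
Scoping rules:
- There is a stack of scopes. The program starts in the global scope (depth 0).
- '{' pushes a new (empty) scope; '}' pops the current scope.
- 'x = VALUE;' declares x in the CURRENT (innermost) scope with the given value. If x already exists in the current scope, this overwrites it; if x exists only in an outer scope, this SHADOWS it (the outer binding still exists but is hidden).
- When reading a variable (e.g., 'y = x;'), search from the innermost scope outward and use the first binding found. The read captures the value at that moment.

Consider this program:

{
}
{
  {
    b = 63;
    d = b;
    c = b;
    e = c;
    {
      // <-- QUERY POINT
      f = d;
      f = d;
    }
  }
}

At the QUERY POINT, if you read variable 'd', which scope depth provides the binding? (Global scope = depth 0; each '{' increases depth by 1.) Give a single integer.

Answer: 2

Derivation:
Step 1: enter scope (depth=1)
Step 2: exit scope (depth=0)
Step 3: enter scope (depth=1)
Step 4: enter scope (depth=2)
Step 5: declare b=63 at depth 2
Step 6: declare d=(read b)=63 at depth 2
Step 7: declare c=(read b)=63 at depth 2
Step 8: declare e=(read c)=63 at depth 2
Step 9: enter scope (depth=3)
Visible at query point: b=63 c=63 d=63 e=63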